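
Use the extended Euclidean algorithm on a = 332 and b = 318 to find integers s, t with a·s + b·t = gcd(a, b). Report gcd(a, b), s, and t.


Euclidean algorithm on (332, 318) — divide until remainder is 0:
  332 = 1 · 318 + 14
  318 = 22 · 14 + 10
  14 = 1 · 10 + 4
  10 = 2 · 4 + 2
  4 = 2 · 2 + 0
gcd(332, 318) = 2.
Track Bezout coefficients alongside the remainders: start with r₀ = 332 = a·1 + b·0 (s = 1, t = 0) and r₁ = 318 = a·0 + b·1 (s = 0, t = 1); each new remainder r_{k+1} = r_{k-1} − q_k·r_k inherits s_{k+1} = s_{k-1} − q_k·s_k, t_{k+1} = t_{k-1} − q_k·t_k, so r_k = a·s_k + b·t_k at every step:
  q = 1: r = 14, s = 1 − 1·0 = 1, t = 0 − 1·1 = -1  (check: 332·1 + 318·(-1) = 14)
  q = 22: r = 10, s = 0 − 22·1 = -22, t = 1 − 22·(-1) = 23  (check: 332·(-22) + 318·23 = 10)
  q = 1: r = 4, s = 1 − 1·(-22) = 23, t = -1 − 1·23 = -24  (check: 332·23 + 318·(-24) = 4)
  q = 2: r = 2, s = -22 − 2·23 = -68, t = 23 − 2·(-24) = 71  (check: 332·(-68) + 318·71 = 2)
The row with r = 2 (the gcd) gives the Bezout coefficients s = -68, t = 71.
Result: 332 · (-68) + 318 · (71) = 2.

gcd(332, 318) = 2; s = -68, t = 71 (check: 332·(-68) + 318·71 = 2).


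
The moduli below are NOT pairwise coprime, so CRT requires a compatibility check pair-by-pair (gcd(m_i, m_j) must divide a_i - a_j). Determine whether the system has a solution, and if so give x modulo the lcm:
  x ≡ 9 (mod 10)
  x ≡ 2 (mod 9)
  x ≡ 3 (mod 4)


Moduli 10, 9, 4 are not pairwise coprime, so CRT works modulo lcm(m_i) when all pairwise compatibility conditions hold.
Pairwise compatibility: gcd(m_i, m_j) must divide a_i - a_j for every pair.
Merge one congruence at a time:
  Start: x ≡ 9 (mod 10).
  Combine with x ≡ 2 (mod 9): gcd(10, 9) = 1; 2 - 9 = -7, which IS divisible by 1, so compatible.
    Write x = 9 + 10·t and substitute into x ≡ 2 (mod 9): 10·t ≡ 2 − 9 = -7 (mod 9).
    Reduce coefficients mod 9: 1·t ≡ 2 (mod 9).
    So t ≡ 2 (mod 9).
    Then x = 9 + 10·2 = 29, valid modulo lcm(10, 9) = 90: x ≡ 29 (mod 90).
  Combine with x ≡ 3 (mod 4): gcd(90, 4) = 2; 3 - 29 = -26, which IS divisible by 2, so compatible.
    Write x = 29 + 90·t and substitute into x ≡ 3 (mod 4): 90·t ≡ 3 − 29 = -26 (mod 4).
    Divide the congruence (and modulus) by g = 2: 45·t ≡ -13 (mod 2).
    Reduce coefficients mod 2: 1·t ≡ 1 (mod 2).
    So t ≡ 1 (mod 2).
    Then x = 29 + 90·1 = 119, valid modulo lcm(90, 4) = 180: x ≡ 119 (mod 180).
Verify: 119 mod 10 = 9, 119 mod 9 = 2, 119 mod 4 = 3.

x ≡ 119 (mod 180).


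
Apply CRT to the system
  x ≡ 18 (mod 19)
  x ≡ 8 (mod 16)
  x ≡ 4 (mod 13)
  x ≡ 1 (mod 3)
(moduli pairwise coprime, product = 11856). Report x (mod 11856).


Product of moduli M = 19 · 16 · 13 · 3 = 11856.
Merge one congruence at a time:
  Start: x ≡ 18 (mod 19).
  Combine with x ≡ 8 (mod 16); new modulus lcm = 304.
    Write x = 18 + 19·t and substitute into x ≡ 8 (mod 16): 19·t ≡ 8 − 18 = -10 (mod 16).
    Reduce coefficients mod 16: 3·t ≡ 6 (mod 16).
    The inverse of 3 mod 16 is 11 (since 3·11 = 33 = 2·16 + 1), so t ≡ 11·6 = 66 ≡ 2 (mod 16).
    Then x = 18 + 19·2 = 56, valid modulo lcm(19, 16) = 304: x ≡ 56 (mod 304).
  Combine with x ≡ 4 (mod 13); new modulus lcm = 3952.
    Write x = 56 + 304·t and substitute into x ≡ 4 (mod 13): 304·t ≡ 4 − 56 = -52 (mod 13).
    Reduce coefficients mod 13: 5·t ≡ 0 (mod 13).
    The inverse of 5 mod 13 is 8 (since 5·8 = 40 = 3·13 + 1), so t ≡ 8·0 = 0 ≡ 0 (mod 13).
    Then x = 56 + 304·0 = 56, valid modulo lcm(304, 13) = 3952: x ≡ 56 (mod 3952).
  Combine with x ≡ 1 (mod 3); new modulus lcm = 11856.
    Write x = 56 + 3952·t and substitute into x ≡ 1 (mod 3): 3952·t ≡ 1 − 56 = -55 (mod 3).
    Reduce coefficients mod 3: 1·t ≡ 2 (mod 3).
    So t ≡ 2 (mod 3).
    Then x = 56 + 3952·2 = 7960, valid modulo lcm(3952, 3) = 11856: x ≡ 7960 (mod 11856).
Verify against each original: 7960 mod 19 = 18, 7960 mod 16 = 8, 7960 mod 13 = 4, 7960 mod 3 = 1.

x ≡ 7960 (mod 11856).


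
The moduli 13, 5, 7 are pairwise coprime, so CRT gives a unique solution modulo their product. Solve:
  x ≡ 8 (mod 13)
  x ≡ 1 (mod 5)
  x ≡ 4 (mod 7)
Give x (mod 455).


Moduli 13, 5, 7 are pairwise coprime; by CRT there is a unique solution modulo M = 13 · 5 · 7 = 455.
Solve pairwise, accumulating the modulus:
  Start with x ≡ 8 (mod 13).
  Combine with x ≡ 1 (mod 5): since gcd(13, 5) = 1, we get a unique residue mod 65.
    Write x = 8 + 13·t and substitute into x ≡ 1 (mod 5): 13·t ≡ 1 − 8 = -7 (mod 5).
    Reduce coefficients mod 5: 3·t ≡ 3 (mod 5).
    The inverse of 3 mod 5 is 2 (since 3·2 = 6 = 1·5 + 1), so t ≡ 2·3 = 6 ≡ 1 (mod 5).
    Then x = 8 + 13·1 = 21, valid modulo lcm(13, 5) = 65: x ≡ 21 (mod 65).
  Combine with x ≡ 4 (mod 7): since gcd(65, 7) = 1, we get a unique residue mod 455.
    Write x = 21 + 65·t and substitute into x ≡ 4 (mod 7): 65·t ≡ 4 − 21 = -17 (mod 7).
    Reduce coefficients mod 7: 2·t ≡ 4 (mod 7).
    The inverse of 2 mod 7 is 4 (since 2·4 = 8 = 1·7 + 1), so t ≡ 4·4 = 16 ≡ 2 (mod 7).
    Then x = 21 + 65·2 = 151, valid modulo lcm(65, 7) = 455: x ≡ 151 (mod 455).
Verify: 151 mod 13 = 8 ✓, 151 mod 5 = 1 ✓, 151 mod 7 = 4 ✓.

x ≡ 151 (mod 455).


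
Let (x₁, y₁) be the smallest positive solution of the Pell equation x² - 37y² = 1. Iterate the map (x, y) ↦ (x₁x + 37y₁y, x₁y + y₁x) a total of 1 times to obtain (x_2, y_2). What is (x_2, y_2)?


Step 1: Find the fundamental solution (x₁, y₁) of x² - 37y² = 1.
  Expand √37 as a continued fraction. a₀ = ⌊√37⌋ = 6; iterate m_{k+1} = d_k·a_k − m_k, d_{k+1} = (37 − m_{k+1}²)/d_k, a_{k+1} = ⌊(a₀ + m_{k+1})/d_{k+1}⌋ (starting m₀ = 0, d₀ = 1), with convergents p_k = a_k·p_{k-1} + p_{k-2}, q_k = a_k·q_{k-1} + q_{k-2} (p₋₁ = 1, q₋₁ = 0):
  k = 0: a₀ = 6; p₀/q₀ = 6/1; p₀² − 37·q₀² = 36 − 37 = -1.
  k = 1: m = 6, d = 1, a = ⌊(6 + 6)/1⌋ = 12; p/q = (12·6 + 1)/(12·1 + 0) = 73/12; p² − 37·q² = 5329 − 5328 = 1.
  The first convergent with p² − 37·q² = 1 gives the fundamental solution (x₁, y₁) = (73, 12).
Step 2: Apply the recurrence (x_{n+1}, y_{n+1}) = (x₁x_n + 37y₁y_n, x₁y_n + y₁x_n) repeatedly.
  From (x_1, y_1) = (73, 12): x_2 = 73·73 + 37·12·12 = 10657; y_2 = 73·12 + 12·73 = 1752.
Step 3: Verify x_2² - 37·y_2² = 113571649 - 113571648 = 1 (should be 1). ✓

(x_1, y_1) = (73, 12); (x_2, y_2) = (10657, 1752).


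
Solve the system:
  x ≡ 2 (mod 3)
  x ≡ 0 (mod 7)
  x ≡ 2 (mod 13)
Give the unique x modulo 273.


Moduli 3, 7, 13 are pairwise coprime; by CRT there is a unique solution modulo M = 3 · 7 · 13 = 273.
Solve pairwise, accumulating the modulus:
  Start with x ≡ 2 (mod 3).
  Combine with x ≡ 0 (mod 7): since gcd(3, 7) = 1, we get a unique residue mod 21.
    Write x = 2 + 3·t and substitute into x ≡ 0 (mod 7): 3·t ≡ 0 − 2 = -2 (mod 7).
    Reduce coefficients mod 7: 3·t ≡ 5 (mod 7).
    The inverse of 3 mod 7 is 5 (since 3·5 = 15 = 2·7 + 1), so t ≡ 5·5 = 25 ≡ 4 (mod 7).
    Then x = 2 + 3·4 = 14, valid modulo lcm(3, 7) = 21: x ≡ 14 (mod 21).
  Combine with x ≡ 2 (mod 13): since gcd(21, 13) = 1, we get a unique residue mod 273.
    Write x = 14 + 21·t and substitute into x ≡ 2 (mod 13): 21·t ≡ 2 − 14 = -12 (mod 13).
    Reduce coefficients mod 13: 8·t ≡ 1 (mod 13).
    The inverse of 8 mod 13 is 5 (since 8·5 = 40 = 3·13 + 1), so t ≡ 5·1 = 5 ≡ 5 (mod 13).
    Then x = 14 + 21·5 = 119, valid modulo lcm(21, 13) = 273: x ≡ 119 (mod 273).
Verify: 119 mod 3 = 2 ✓, 119 mod 7 = 0 ✓, 119 mod 13 = 2 ✓.

x ≡ 119 (mod 273).


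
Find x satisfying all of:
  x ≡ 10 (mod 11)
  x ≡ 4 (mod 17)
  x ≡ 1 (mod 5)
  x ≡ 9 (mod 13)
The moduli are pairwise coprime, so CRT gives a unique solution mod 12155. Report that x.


Product of moduli M = 11 · 17 · 5 · 13 = 12155.
Merge one congruence at a time:
  Start: x ≡ 10 (mod 11).
  Combine with x ≡ 4 (mod 17); new modulus lcm = 187.
    Write x = 10 + 11·t and substitute into x ≡ 4 (mod 17): 11·t ≡ 4 − 10 = -6 (mod 17).
    Reduce coefficients mod 17: 11·t ≡ 11 (mod 17).
    The inverse of 11 mod 17 is 14 (since 11·14 = 154 = 9·17 + 1), so t ≡ 14·11 = 154 ≡ 1 (mod 17).
    Then x = 10 + 11·1 = 21, valid modulo lcm(11, 17) = 187: x ≡ 21 (mod 187).
  Combine with x ≡ 1 (mod 5); new modulus lcm = 935.
    Write x = 21 + 187·t and substitute into x ≡ 1 (mod 5): 187·t ≡ 1 − 21 = -20 (mod 5).
    Reduce coefficients mod 5: 2·t ≡ 0 (mod 5).
    The inverse of 2 mod 5 is 3 (since 2·3 = 6 = 1·5 + 1), so t ≡ 3·0 = 0 ≡ 0 (mod 5).
    Then x = 21 + 187·0 = 21, valid modulo lcm(187, 5) = 935: x ≡ 21 (mod 935).
  Combine with x ≡ 9 (mod 13); new modulus lcm = 12155.
    Write x = 21 + 935·t and substitute into x ≡ 9 (mod 13): 935·t ≡ 9 − 21 = -12 (mod 13).
    Reduce coefficients mod 13: 12·t ≡ 1 (mod 13).
    The inverse of 12 mod 13 is 12 (since 12·12 = 144 = 11·13 + 1), so t ≡ 12·1 = 12 ≡ 12 (mod 13).
    Then x = 21 + 935·12 = 11241, valid modulo lcm(935, 13) = 12155: x ≡ 11241 (mod 12155).
Verify against each original: 11241 mod 11 = 10, 11241 mod 17 = 4, 11241 mod 5 = 1, 11241 mod 13 = 9.

x ≡ 11241 (mod 12155).


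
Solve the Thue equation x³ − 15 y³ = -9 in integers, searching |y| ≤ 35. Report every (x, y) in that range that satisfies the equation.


The equation is x³ - 15y³ = -9. For fixed y, x³ = 15·y³ − 9, so a solution requires the RHS to be a perfect cube.
Strategy: iterate y from -35 to 35, compute RHS = 15·y³ − 9, and check whether it is a (positive or negative) perfect cube.
Check small values of y:
  y = 0: RHS = -9 is not a perfect cube.
  y = 1: RHS = 6 is not a perfect cube.
  y = -1: RHS = -24 is not a perfect cube.
  y = 2: RHS = 111 is not a perfect cube.
  y = -2: RHS = -129 is not a perfect cube.
  y = 3: RHS = 396 is not a perfect cube.
  y = -3: RHS = -414 is not a perfect cube.
Continuing the search up to |y| = 35 finds no solutions either.
No (x, y) in the scanned range satisfies the equation.

No integer solutions with |y| ≤ 35.


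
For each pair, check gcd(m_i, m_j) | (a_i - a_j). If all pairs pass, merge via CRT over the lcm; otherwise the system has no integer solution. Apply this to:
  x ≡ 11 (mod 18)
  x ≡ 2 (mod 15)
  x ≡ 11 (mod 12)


Moduli 18, 15, 12 are not pairwise coprime, so CRT works modulo lcm(m_i) when all pairwise compatibility conditions hold.
Pairwise compatibility: gcd(m_i, m_j) must divide a_i - a_j for every pair.
Merge one congruence at a time:
  Start: x ≡ 11 (mod 18).
  Combine with x ≡ 2 (mod 15): gcd(18, 15) = 3; 2 - 11 = -9, which IS divisible by 3, so compatible.
    Write x = 11 + 18·t and substitute into x ≡ 2 (mod 15): 18·t ≡ 2 − 11 = -9 (mod 15).
    Divide the congruence (and modulus) by g = 3: 6·t ≡ -3 (mod 5).
    Reduce coefficients mod 5: 1·t ≡ 2 (mod 5).
    So t ≡ 2 (mod 5).
    Then x = 11 + 18·2 = 47, valid modulo lcm(18, 15) = 90: x ≡ 47 (mod 90).
  Combine with x ≡ 11 (mod 12): gcd(90, 12) = 6; 11 - 47 = -36, which IS divisible by 6, so compatible.
    Write x = 47 + 90·t and substitute into x ≡ 11 (mod 12): 90·t ≡ 11 − 47 = -36 (mod 12).
    Divide the congruence (and modulus) by g = 6: 15·t ≡ -6 (mod 2).
    Reduce coefficients mod 2: 1·t ≡ 0 (mod 2).
    So t ≡ 0 (mod 2).
    Then x = 47 + 90·0 = 47, valid modulo lcm(90, 12) = 180: x ≡ 47 (mod 180).
Verify: 47 mod 18 = 11, 47 mod 15 = 2, 47 mod 12 = 11.

x ≡ 47 (mod 180).


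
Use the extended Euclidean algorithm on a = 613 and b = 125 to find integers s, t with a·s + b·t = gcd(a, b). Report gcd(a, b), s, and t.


Euclidean algorithm on (613, 125) — divide until remainder is 0:
  613 = 4 · 125 + 113
  125 = 1 · 113 + 12
  113 = 9 · 12 + 5
  12 = 2 · 5 + 2
  5 = 2 · 2 + 1
  2 = 2 · 1 + 0
gcd(613, 125) = 1.
Track Bezout coefficients alongside the remainders: start with r₀ = 613 = a·1 + b·0 (s = 1, t = 0) and r₁ = 125 = a·0 + b·1 (s = 0, t = 1); each new remainder r_{k+1} = r_{k-1} − q_k·r_k inherits s_{k+1} = s_{k-1} − q_k·s_k, t_{k+1} = t_{k-1} − q_k·t_k, so r_k = a·s_k + b·t_k at every step:
  q = 4: r = 113, s = 1 − 4·0 = 1, t = 0 − 4·1 = -4  (check: 613·1 + 125·(-4) = 113)
  q = 1: r = 12, s = 0 − 1·1 = -1, t = 1 − 1·(-4) = 5  (check: 613·(-1) + 125·5 = 12)
  q = 9: r = 5, s = 1 − 9·(-1) = 10, t = -4 − 9·5 = -49  (check: 613·10 + 125·(-49) = 5)
  q = 2: r = 2, s = -1 − 2·10 = -21, t = 5 − 2·(-49) = 103  (check: 613·(-21) + 125·103 = 2)
  q = 2: r = 1, s = 10 − 2·(-21) = 52, t = -49 − 2·103 = -255  (check: 613·52 + 125·(-255) = 1)
The row with r = 1 (the gcd) gives the Bezout coefficients s = 52, t = -255.
Result: 613 · (52) + 125 · (-255) = 1.

gcd(613, 125) = 1; s = 52, t = -255 (check: 613·52 + 125·(-255) = 1).


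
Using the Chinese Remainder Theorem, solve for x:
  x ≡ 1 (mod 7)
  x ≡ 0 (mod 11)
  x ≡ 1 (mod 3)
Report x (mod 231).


Moduli 7, 11, 3 are pairwise coprime; by CRT there is a unique solution modulo M = 7 · 11 · 3 = 231.
Solve pairwise, accumulating the modulus:
  Start with x ≡ 1 (mod 7).
  Combine with x ≡ 0 (mod 11): since gcd(7, 11) = 1, we get a unique residue mod 77.
    Write x = 1 + 7·t and substitute into x ≡ 0 (mod 11): 7·t ≡ 0 − 1 = -1 (mod 11).
    Reduce coefficients mod 11: 7·t ≡ 10 (mod 11).
    The inverse of 7 mod 11 is 8 (since 7·8 = 56 = 5·11 + 1), so t ≡ 8·10 = 80 ≡ 3 (mod 11).
    Then x = 1 + 7·3 = 22, valid modulo lcm(7, 11) = 77: x ≡ 22 (mod 77).
  Combine with x ≡ 1 (mod 3): since gcd(77, 3) = 1, we get a unique residue mod 231.
    Write x = 22 + 77·t and substitute into x ≡ 1 (mod 3): 77·t ≡ 1 − 22 = -21 (mod 3).
    Reduce coefficients mod 3: 2·t ≡ 0 (mod 3).
    The inverse of 2 mod 3 is 2 (since 2·2 = 4 = 1·3 + 1), so t ≡ 2·0 = 0 ≡ 0 (mod 3).
    Then x = 22 + 77·0 = 22, valid modulo lcm(77, 3) = 231: x ≡ 22 (mod 231).
Verify: 22 mod 7 = 1 ✓, 22 mod 11 = 0 ✓, 22 mod 3 = 1 ✓.

x ≡ 22 (mod 231).


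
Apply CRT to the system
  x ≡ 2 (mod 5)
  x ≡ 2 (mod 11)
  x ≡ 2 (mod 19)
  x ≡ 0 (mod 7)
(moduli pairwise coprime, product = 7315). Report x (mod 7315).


Product of moduli M = 5 · 11 · 19 · 7 = 7315.
Merge one congruence at a time:
  Start: x ≡ 2 (mod 5).
  Combine with x ≡ 2 (mod 11); new modulus lcm = 55.
    Write x = 2 + 5·t and substitute into x ≡ 2 (mod 11): 5·t ≡ 2 − 2 = 0 (mod 11).
    The inverse of 5 mod 11 is 9 (since 5·9 = 45 = 4·11 + 1), so t ≡ 9·0 = 0 ≡ 0 (mod 11).
    Then x = 2 + 5·0 = 2, valid modulo lcm(5, 11) = 55: x ≡ 2 (mod 55).
  Combine with x ≡ 2 (mod 19); new modulus lcm = 1045.
    Write x = 2 + 55·t and substitute into x ≡ 2 (mod 19): 55·t ≡ 2 − 2 = 0 (mod 19).
    Reduce coefficients mod 19: 17·t ≡ 0 (mod 19).
    The inverse of 17 mod 19 is 9 (since 17·9 = 153 = 8·19 + 1), so t ≡ 9·0 = 0 ≡ 0 (mod 19).
    Then x = 2 + 55·0 = 2, valid modulo lcm(55, 19) = 1045: x ≡ 2 (mod 1045).
  Combine with x ≡ 0 (mod 7); new modulus lcm = 7315.
    Write x = 2 + 1045·t and substitute into x ≡ 0 (mod 7): 1045·t ≡ 0 − 2 = -2 (mod 7).
    Reduce coefficients mod 7: 2·t ≡ 5 (mod 7).
    The inverse of 2 mod 7 is 4 (since 2·4 = 8 = 1·7 + 1), so t ≡ 4·5 = 20 ≡ 6 (mod 7).
    Then x = 2 + 1045·6 = 6272, valid modulo lcm(1045, 7) = 7315: x ≡ 6272 (mod 7315).
Verify against each original: 6272 mod 5 = 2, 6272 mod 11 = 2, 6272 mod 19 = 2, 6272 mod 7 = 0.

x ≡ 6272 (mod 7315).


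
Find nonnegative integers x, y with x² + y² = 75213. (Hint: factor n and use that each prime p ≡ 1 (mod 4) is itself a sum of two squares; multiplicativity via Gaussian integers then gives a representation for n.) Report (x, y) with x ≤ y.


Step 1: Factor n = 75213 = 3^2 · 61 · 137.
Step 2: Check the mod-4 condition on each prime factor: 3 ≡ 3 (mod 4), exponent 2 (must be even); 61 ≡ 1 (mod 4), exponent 1; 137 ≡ 1 (mod 4), exponent 1.
All primes ≡ 3 (mod 4) appear to even exponent (or don't appear), so by the two-squares theorem n IS expressible as a sum of two squares.
Step 3: Build a representation. Group n = k² · m with k = 3 and m = 61 · 137 = 8357 (a product of primes ≡ 1 (mod 4)); a representation of m scales to one of n via (k·x)² + (k·y)² = k²(x² + y²). Each prime p ≡ 1 (mod 4) is itself a sum of two squares; find a² by testing p − a² for a perfect square:
  61: 61 − 1² = 60, 61 − 2² = 57, 61 − 3² = 52, 61 − 4² = 45, 61 − 5² = 36 = 6² ⇒ 61 = 5² + 6².
  137: 137 − 1² = 136, 137 − 2² = 133, 137 − 3² = 128, 137 − 4² = 121 = 11² ⇒ 137 = 4² + 11².
  Combine using the Brahmagupta–Fibonacci identity (a² + b²)(c² + d²) = (ac − bd)² + (ad + bc)² = (ac + bd)² + (ad − bc)²:
  61 · 137 = 8357: from (5² + 6²)(4² + 11²), take (5·4 − 6·11, 5·11 + 6·4) = (20 − 66, 55 + 24) = (-46, 79); dropping signs (only squares matter) gives (46, 79); check 46² + 79² = 2116 + 6241 = 8357 ✓.
  Scale by k = 3: (3·46, 3·79) = (138, 237).
Step 4: Order so x ≤ y and verify: 138² + 237² = 19044 + 56169 = 75213 = n. ✓

n = 75213 = 138² + 237² (one valid representation with x ≤ y).


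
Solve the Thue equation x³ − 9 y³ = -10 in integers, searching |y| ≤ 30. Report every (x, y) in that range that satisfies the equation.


The equation is x³ - 9y³ = -10. For fixed y, x³ = 9·y³ − 10, so a solution requires the RHS to be a perfect cube.
Strategy: iterate y from -30 to 30, compute RHS = 9·y³ − 10, and check whether it is a (positive or negative) perfect cube.
Check small values of y:
  y = 0: RHS = -10 is not a perfect cube.
  y = 1: RHS = -1 = (-1)³ ⇒ x = -1 works.
  y = -1: RHS = -19 is not a perfect cube.
  y = 2: RHS = 62 is not a perfect cube.
  y = -2: RHS = -82 is not a perfect cube.
  y = 3: RHS = 233 is not a perfect cube.
  y = -3: RHS = -253 is not a perfect cube.
Continuing the search up to |y| = 30 finds no further solutions beyond those listed.
Collected solutions: (-1, 1).

Solutions (with |y| ≤ 30): (-1, 1).


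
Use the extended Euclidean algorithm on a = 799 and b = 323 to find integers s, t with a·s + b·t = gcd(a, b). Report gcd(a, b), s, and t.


Euclidean algorithm on (799, 323) — divide until remainder is 0:
  799 = 2 · 323 + 153
  323 = 2 · 153 + 17
  153 = 9 · 17 + 0
gcd(799, 323) = 17.
Track Bezout coefficients alongside the remainders: start with r₀ = 799 = a·1 + b·0 (s = 1, t = 0) and r₁ = 323 = a·0 + b·1 (s = 0, t = 1); each new remainder r_{k+1} = r_{k-1} − q_k·r_k inherits s_{k+1} = s_{k-1} − q_k·s_k, t_{k+1} = t_{k-1} − q_k·t_k, so r_k = a·s_k + b·t_k at every step:
  q = 2: r = 153, s = 1 − 2·0 = 1, t = 0 − 2·1 = -2  (check: 799·1 + 323·(-2) = 153)
  q = 2: r = 17, s = 0 − 2·1 = -2, t = 1 − 2·(-2) = 5  (check: 799·(-2) + 323·5 = 17)
The row with r = 17 (the gcd) gives the Bezout coefficients s = -2, t = 5.
Result: 799 · (-2) + 323 · (5) = 17.

gcd(799, 323) = 17; s = -2, t = 5 (check: 799·(-2) + 323·5 = 17).


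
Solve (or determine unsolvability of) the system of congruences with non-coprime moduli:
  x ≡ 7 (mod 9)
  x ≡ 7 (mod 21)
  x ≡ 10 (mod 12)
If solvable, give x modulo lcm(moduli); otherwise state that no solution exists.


Moduli 9, 21, 12 are not pairwise coprime, so CRT works modulo lcm(m_i) when all pairwise compatibility conditions hold.
Pairwise compatibility: gcd(m_i, m_j) must divide a_i - a_j for every pair.
Merge one congruence at a time:
  Start: x ≡ 7 (mod 9).
  Combine with x ≡ 7 (mod 21): gcd(9, 21) = 3; 7 - 7 = 0, which IS divisible by 3, so compatible.
    Write x = 7 + 9·t and substitute into x ≡ 7 (mod 21): 9·t ≡ 7 − 7 = 0 (mod 21).
    Divide the congruence (and modulus) by g = 3: 3·t ≡ 0 (mod 7).
    The inverse of 3 mod 7 is 5 (since 3·5 = 15 = 2·7 + 1), so t ≡ 5·0 = 0 ≡ 0 (mod 7).
    Then x = 7 + 9·0 = 7, valid modulo lcm(9, 21) = 63: x ≡ 7 (mod 63).
  Combine with x ≡ 10 (mod 12): gcd(63, 12) = 3; 10 - 7 = 3, which IS divisible by 3, so compatible.
    Write x = 7 + 63·t and substitute into x ≡ 10 (mod 12): 63·t ≡ 10 − 7 = 3 (mod 12).
    Divide the congruence (and modulus) by g = 3: 21·t ≡ 1 (mod 4).
    Reduce coefficients mod 4: 1·t ≡ 1 (mod 4).
    So t ≡ 1 (mod 4).
    Then x = 7 + 63·1 = 70, valid modulo lcm(63, 12) = 252: x ≡ 70 (mod 252).
Verify: 70 mod 9 = 7, 70 mod 21 = 7, 70 mod 12 = 10.

x ≡ 70 (mod 252).


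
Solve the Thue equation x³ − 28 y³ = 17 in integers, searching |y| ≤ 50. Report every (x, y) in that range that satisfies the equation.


The equation is x³ - 28y³ = 17. For fixed y, x³ = 28·y³ + 17, so a solution requires the RHS to be a perfect cube.
Strategy: iterate y from -50 to 50, compute RHS = 28·y³ + 17, and check whether it is a (positive or negative) perfect cube.
Check small values of y:
  y = 0: RHS = 17 is not a perfect cube.
  y = 1: RHS = 45 is not a perfect cube.
  y = -1: RHS = -11 is not a perfect cube.
  y = 2: RHS = 241 is not a perfect cube.
  y = -2: RHS = -207 is not a perfect cube.
  y = 3: RHS = 773 is not a perfect cube.
  y = -3: RHS = -739 is not a perfect cube.
Continuing the search up to |y| = 50 finds no solutions either.
No (x, y) in the scanned range satisfies the equation.

No integer solutions with |y| ≤ 50.


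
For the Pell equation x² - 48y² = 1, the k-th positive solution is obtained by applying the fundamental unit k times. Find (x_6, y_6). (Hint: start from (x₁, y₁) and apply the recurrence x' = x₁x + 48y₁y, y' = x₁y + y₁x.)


Step 1: Find the fundamental solution (x₁, y₁) of x² - 48y² = 1.
  Expand √48 as a continued fraction. a₀ = ⌊√48⌋ = 6; iterate m_{k+1} = d_k·a_k − m_k, d_{k+1} = (48 − m_{k+1}²)/d_k, a_{k+1} = ⌊(a₀ + m_{k+1})/d_{k+1}⌋ (starting m₀ = 0, d₀ = 1), with convergents p_k = a_k·p_{k-1} + p_{k-2}, q_k = a_k·q_{k-1} + q_{k-2} (p₋₁ = 1, q₋₁ = 0):
  k = 0: a₀ = 6; p₀/q₀ = 6/1; p₀² − 48·q₀² = 36 − 48 = -12.
  k = 1: m = 6, d = 12, a = ⌊(6 + 6)/12⌋ = 1; p/q = (1·6 + 1)/(1·1 + 0) = 7/1; p² − 48·q² = 49 − 48 = 1.
  The first convergent with p² − 48·q² = 1 gives the fundamental solution (x₁, y₁) = (7, 1).
Step 2: Apply the recurrence (x_{n+1}, y_{n+1}) = (x₁x_n + 48y₁y_n, x₁y_n + y₁x_n) repeatedly.
  From (x_1, y_1) = (7, 1): x_2 = 7·7 + 48·1·1 = 97; y_2 = 7·1 + 1·7 = 14.
  From (x_2, y_2) = (97, 14): x_3 = 7·97 + 48·1·14 = 1351; y_3 = 7·14 + 1·97 = 195.
  From (x_3, y_3) = (1351, 195): x_4 = 7·1351 + 48·1·195 = 18817; y_4 = 7·195 + 1·1351 = 2716.
  From (x_4, y_4) = (18817, 2716): x_5 = 7·18817 + 48·1·2716 = 262087; y_5 = 7·2716 + 1·18817 = 37829.
  From (x_5, y_5) = (262087, 37829): x_6 = 7·262087 + 48·1·37829 = 3650401; y_6 = 7·37829 + 1·262087 = 526890.
Step 3: Verify x_6² - 48·y_6² = 13325427460801 - 13325427460800 = 1 (should be 1). ✓

(x_1, y_1) = (7, 1); (x_6, y_6) = (3650401, 526890).


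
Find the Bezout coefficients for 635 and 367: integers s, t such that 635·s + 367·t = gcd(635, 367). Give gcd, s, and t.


Euclidean algorithm on (635, 367) — divide until remainder is 0:
  635 = 1 · 367 + 268
  367 = 1 · 268 + 99
  268 = 2 · 99 + 70
  99 = 1 · 70 + 29
  70 = 2 · 29 + 12
  29 = 2 · 12 + 5
  12 = 2 · 5 + 2
  5 = 2 · 2 + 1
  2 = 2 · 1 + 0
gcd(635, 367) = 1.
Track Bezout coefficients alongside the remainders: start with r₀ = 635 = a·1 + b·0 (s = 1, t = 0) and r₁ = 367 = a·0 + b·1 (s = 0, t = 1); each new remainder r_{k+1} = r_{k-1} − q_k·r_k inherits s_{k+1} = s_{k-1} − q_k·s_k, t_{k+1} = t_{k-1} − q_k·t_k, so r_k = a·s_k + b·t_k at every step:
  q = 1: r = 268, s = 1 − 1·0 = 1, t = 0 − 1·1 = -1  (check: 635·1 + 367·(-1) = 268)
  q = 1: r = 99, s = 0 − 1·1 = -1, t = 1 − 1·(-1) = 2  (check: 635·(-1) + 367·2 = 99)
  q = 2: r = 70, s = 1 − 2·(-1) = 3, t = -1 − 2·2 = -5  (check: 635·3 + 367·(-5) = 70)
  q = 1: r = 29, s = -1 − 1·3 = -4, t = 2 − 1·(-5) = 7  (check: 635·(-4) + 367·7 = 29)
  q = 2: r = 12, s = 3 − 2·(-4) = 11, t = -5 − 2·7 = -19  (check: 635·11 + 367·(-19) = 12)
  q = 2: r = 5, s = -4 − 2·11 = -26, t = 7 − 2·(-19) = 45  (check: 635·(-26) + 367·45 = 5)
  q = 2: r = 2, s = 11 − 2·(-26) = 63, t = -19 − 2·45 = -109  (check: 635·63 + 367·(-109) = 2)
  q = 2: r = 1, s = -26 − 2·63 = -152, t = 45 − 2·(-109) = 263  (check: 635·(-152) + 367·263 = 1)
The row with r = 1 (the gcd) gives the Bezout coefficients s = -152, t = 263.
Result: 635 · (-152) + 367 · (263) = 1.

gcd(635, 367) = 1; s = -152, t = 263 (check: 635·(-152) + 367·263 = 1).


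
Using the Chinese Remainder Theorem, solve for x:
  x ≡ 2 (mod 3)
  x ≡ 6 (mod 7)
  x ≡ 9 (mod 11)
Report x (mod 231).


Moduli 3, 7, 11 are pairwise coprime; by CRT there is a unique solution modulo M = 3 · 7 · 11 = 231.
Solve pairwise, accumulating the modulus:
  Start with x ≡ 2 (mod 3).
  Combine with x ≡ 6 (mod 7): since gcd(3, 7) = 1, we get a unique residue mod 21.
    Write x = 2 + 3·t and substitute into x ≡ 6 (mod 7): 3·t ≡ 6 − 2 = 4 (mod 7).
    The inverse of 3 mod 7 is 5 (since 3·5 = 15 = 2·7 + 1), so t ≡ 5·4 = 20 ≡ 6 (mod 7).
    Then x = 2 + 3·6 = 20, valid modulo lcm(3, 7) = 21: x ≡ 20 (mod 21).
  Combine with x ≡ 9 (mod 11): since gcd(21, 11) = 1, we get a unique residue mod 231.
    Write x = 20 + 21·t and substitute into x ≡ 9 (mod 11): 21·t ≡ 9 − 20 = -11 (mod 11).
    Reduce coefficients mod 11: 10·t ≡ 0 (mod 11).
    The inverse of 10 mod 11 is 10 (since 10·10 = 100 = 9·11 + 1), so t ≡ 10·0 = 0 ≡ 0 (mod 11).
    Then x = 20 + 21·0 = 20, valid modulo lcm(21, 11) = 231: x ≡ 20 (mod 231).
Verify: 20 mod 3 = 2 ✓, 20 mod 7 = 6 ✓, 20 mod 11 = 9 ✓.

x ≡ 20 (mod 231).


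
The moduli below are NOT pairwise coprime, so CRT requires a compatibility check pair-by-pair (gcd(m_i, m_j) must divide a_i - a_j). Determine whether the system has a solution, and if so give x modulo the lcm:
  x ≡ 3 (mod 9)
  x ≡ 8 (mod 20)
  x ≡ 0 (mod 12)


Moduli 9, 20, 12 are not pairwise coprime, so CRT works modulo lcm(m_i) when all pairwise compatibility conditions hold.
Pairwise compatibility: gcd(m_i, m_j) must divide a_i - a_j for every pair.
Merge one congruence at a time:
  Start: x ≡ 3 (mod 9).
  Combine with x ≡ 8 (mod 20): gcd(9, 20) = 1; 8 - 3 = 5, which IS divisible by 1, so compatible.
    Write x = 3 + 9·t and substitute into x ≡ 8 (mod 20): 9·t ≡ 8 − 3 = 5 (mod 20).
    The inverse of 9 mod 20 is 9 (since 9·9 = 81 = 4·20 + 1), so t ≡ 9·5 = 45 ≡ 5 (mod 20).
    Then x = 3 + 9·5 = 48, valid modulo lcm(9, 20) = 180: x ≡ 48 (mod 180).
  Combine with x ≡ 0 (mod 12): gcd(180, 12) = 12; 0 - 48 = -48, which IS divisible by 12, so compatible.
    Write x = 48 + 180·t and substitute into x ≡ 0 (mod 12): 180·t ≡ 0 − 48 = -48 (mod 12).
    Divide the congruence (and modulus) by g = 12: 15·t ≡ -4 (mod 1).
    Modulo 1 every t works; take t = 0.
    Then x = 48 + 180·0 = 48, valid modulo lcm(180, 12) = 180: x ≡ 48 (mod 180).
Verify: 48 mod 9 = 3, 48 mod 20 = 8, 48 mod 12 = 0.

x ≡ 48 (mod 180).


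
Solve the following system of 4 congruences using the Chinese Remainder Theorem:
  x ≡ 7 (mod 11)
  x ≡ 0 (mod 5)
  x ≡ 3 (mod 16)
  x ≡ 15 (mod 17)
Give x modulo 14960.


Product of moduli M = 11 · 5 · 16 · 17 = 14960.
Merge one congruence at a time:
  Start: x ≡ 7 (mod 11).
  Combine with x ≡ 0 (mod 5); new modulus lcm = 55.
    Write x = 7 + 11·t and substitute into x ≡ 0 (mod 5): 11·t ≡ 0 − 7 = -7 (mod 5).
    Reduce coefficients mod 5: 1·t ≡ 3 (mod 5).
    So t ≡ 3 (mod 5).
    Then x = 7 + 11·3 = 40, valid modulo lcm(11, 5) = 55: x ≡ 40 (mod 55).
  Combine with x ≡ 3 (mod 16); new modulus lcm = 880.
    Write x = 40 + 55·t and substitute into x ≡ 3 (mod 16): 55·t ≡ 3 − 40 = -37 (mod 16).
    Reduce coefficients mod 16: 7·t ≡ 11 (mod 16).
    The inverse of 7 mod 16 is 7 (since 7·7 = 49 = 3·16 + 1), so t ≡ 7·11 = 77 ≡ 13 (mod 16).
    Then x = 40 + 55·13 = 755, valid modulo lcm(55, 16) = 880: x ≡ 755 (mod 880).
  Combine with x ≡ 15 (mod 17); new modulus lcm = 14960.
    Write x = 755 + 880·t and substitute into x ≡ 15 (mod 17): 880·t ≡ 15 − 755 = -740 (mod 17).
    Reduce coefficients mod 17: 13·t ≡ 8 (mod 17).
    The inverse of 13 mod 17 is 4 (since 13·4 = 52 = 3·17 + 1), so t ≡ 4·8 = 32 ≡ 15 (mod 17).
    Then x = 755 + 880·15 = 13955, valid modulo lcm(880, 17) = 14960: x ≡ 13955 (mod 14960).
Verify against each original: 13955 mod 11 = 7, 13955 mod 5 = 0, 13955 mod 16 = 3, 13955 mod 17 = 15.

x ≡ 13955 (mod 14960).


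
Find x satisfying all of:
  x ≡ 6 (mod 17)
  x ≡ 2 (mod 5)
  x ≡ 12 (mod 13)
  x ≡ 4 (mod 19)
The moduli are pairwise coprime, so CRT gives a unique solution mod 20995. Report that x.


Product of moduli M = 17 · 5 · 13 · 19 = 20995.
Merge one congruence at a time:
  Start: x ≡ 6 (mod 17).
  Combine with x ≡ 2 (mod 5); new modulus lcm = 85.
    Write x = 6 + 17·t and substitute into x ≡ 2 (mod 5): 17·t ≡ 2 − 6 = -4 (mod 5).
    Reduce coefficients mod 5: 2·t ≡ 1 (mod 5).
    The inverse of 2 mod 5 is 3 (since 2·3 = 6 = 1·5 + 1), so t ≡ 3·1 = 3 ≡ 3 (mod 5).
    Then x = 6 + 17·3 = 57, valid modulo lcm(17, 5) = 85: x ≡ 57 (mod 85).
  Combine with x ≡ 12 (mod 13); new modulus lcm = 1105.
    Write x = 57 + 85·t and substitute into x ≡ 12 (mod 13): 85·t ≡ 12 − 57 = -45 (mod 13).
    Reduce coefficients mod 13: 7·t ≡ 7 (mod 13).
    The inverse of 7 mod 13 is 2 (since 7·2 = 14 = 1·13 + 1), so t ≡ 2·7 = 14 ≡ 1 (mod 13).
    Then x = 57 + 85·1 = 142, valid modulo lcm(85, 13) = 1105: x ≡ 142 (mod 1105).
  Combine with x ≡ 4 (mod 19); new modulus lcm = 20995.
    Write x = 142 + 1105·t and substitute into x ≡ 4 (mod 19): 1105·t ≡ 4 − 142 = -138 (mod 19).
    Reduce coefficients mod 19: 3·t ≡ 14 (mod 19).
    The inverse of 3 mod 19 is 13 (since 3·13 = 39 = 2·19 + 1), so t ≡ 13·14 = 182 ≡ 11 (mod 19).
    Then x = 142 + 1105·11 = 12297, valid modulo lcm(1105, 19) = 20995: x ≡ 12297 (mod 20995).
Verify against each original: 12297 mod 17 = 6, 12297 mod 5 = 2, 12297 mod 13 = 12, 12297 mod 19 = 4.

x ≡ 12297 (mod 20995).


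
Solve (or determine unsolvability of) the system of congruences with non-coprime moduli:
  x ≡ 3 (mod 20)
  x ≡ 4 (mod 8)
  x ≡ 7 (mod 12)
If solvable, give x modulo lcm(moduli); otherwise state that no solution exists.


Moduli 20, 8, 12 are not pairwise coprime, so CRT works modulo lcm(m_i) when all pairwise compatibility conditions hold.
Pairwise compatibility: gcd(m_i, m_j) must divide a_i - a_j for every pair.
Merge one congruence at a time:
  Start: x ≡ 3 (mod 20).
  Combine with x ≡ 4 (mod 8): gcd(20, 8) = 4, and 4 - 3 = 1 is NOT divisible by 4.
    ⇒ system is inconsistent (no integer solution).

No solution (the system is inconsistent).


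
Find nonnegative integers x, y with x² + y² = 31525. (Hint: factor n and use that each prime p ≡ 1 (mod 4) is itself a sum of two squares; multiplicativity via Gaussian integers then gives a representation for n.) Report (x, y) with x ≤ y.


Step 1: Factor n = 31525 = 5^2 · 13 · 97.
Step 2: Check the mod-4 condition on each prime factor: 5 ≡ 1 (mod 4), exponent 2; 13 ≡ 1 (mod 4), exponent 1; 97 ≡ 1 (mod 4), exponent 1.
All primes ≡ 3 (mod 4) appear to even exponent (or don't appear), so by the two-squares theorem n IS expressible as a sum of two squares.
Step 3: Build a representation. Group n = k² · m with k = 5 and m = 13 · 97 = 1261 (a product of primes ≡ 1 (mod 4)); a representation of m scales to one of n via (k·x)² + (k·y)² = k²(x² + y²). Each prime p ≡ 1 (mod 4) is itself a sum of two squares; find a² by testing p − a² for a perfect square:
  13: 13 − 1² = 12, 13 − 2² = 9 = 3² ⇒ 13 = 2² + 3².
  97: 97 − 1² = 96, 97 − 2² = 93, 97 − 3² = 88, 97 − 4² = 81 = 9² ⇒ 97 = 4² + 9².
  Combine using the Brahmagupta–Fibonacci identity (a² + b²)(c² + d²) = (ac − bd)² + (ad + bc)² = (ac + bd)² + (ad − bc)²:
  13 · 97 = 1261: from (2² + 3²)(4² + 9²), take (2·4 − 3·9, 2·9 + 3·4) = (8 − 27, 18 + 12) = (-19, 30); dropping signs (only squares matter) gives (19, 30); check 19² + 30² = 361 + 900 = 1261 ✓.
  Scale by k = 5: (5·19, 5·30) = (95, 150).
Step 4: Order so x ≤ y and verify: 95² + 150² = 9025 + 22500 = 31525 = n. ✓

n = 31525 = 95² + 150² (one valid representation with x ≤ y).


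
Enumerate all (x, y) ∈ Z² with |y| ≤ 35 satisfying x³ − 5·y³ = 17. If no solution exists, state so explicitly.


The equation is x³ - 5y³ = 17. For fixed y, x³ = 5·y³ + 17, so a solution requires the RHS to be a perfect cube.
Strategy: iterate y from -35 to 35, compute RHS = 5·y³ + 17, and check whether it is a (positive or negative) perfect cube.
Check small values of y:
  y = 0: RHS = 17 is not a perfect cube.
  y = 1: RHS = 22 is not a perfect cube.
  y = -1: RHS = 12 is not a perfect cube.
  y = 2: RHS = 57 is not a perfect cube.
  y = -2: RHS = -23 is not a perfect cube.
  y = 3: RHS = 152 is not a perfect cube.
  y = -3: RHS = -118 is not a perfect cube.
Continuing the search up to |y| = 35 finds no solutions either.
No (x, y) in the scanned range satisfies the equation.

No integer solutions with |y| ≤ 35.


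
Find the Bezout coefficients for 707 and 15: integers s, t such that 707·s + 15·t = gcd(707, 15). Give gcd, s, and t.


Euclidean algorithm on (707, 15) — divide until remainder is 0:
  707 = 47 · 15 + 2
  15 = 7 · 2 + 1
  2 = 2 · 1 + 0
gcd(707, 15) = 1.
Track Bezout coefficients alongside the remainders: start with r₀ = 707 = a·1 + b·0 (s = 1, t = 0) and r₁ = 15 = a·0 + b·1 (s = 0, t = 1); each new remainder r_{k+1} = r_{k-1} − q_k·r_k inherits s_{k+1} = s_{k-1} − q_k·s_k, t_{k+1} = t_{k-1} − q_k·t_k, so r_k = a·s_k + b·t_k at every step:
  q = 47: r = 2, s = 1 − 47·0 = 1, t = 0 − 47·1 = -47  (check: 707·1 + 15·(-47) = 2)
  q = 7: r = 1, s = 0 − 7·1 = -7, t = 1 − 7·(-47) = 330  (check: 707·(-7) + 15·330 = 1)
The row with r = 1 (the gcd) gives the Bezout coefficients s = -7, t = 330.
Result: 707 · (-7) + 15 · (330) = 1.

gcd(707, 15) = 1; s = -7, t = 330 (check: 707·(-7) + 15·330 = 1).


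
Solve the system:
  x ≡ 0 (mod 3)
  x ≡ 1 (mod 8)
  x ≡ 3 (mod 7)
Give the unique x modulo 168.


Moduli 3, 8, 7 are pairwise coprime; by CRT there is a unique solution modulo M = 3 · 8 · 7 = 168.
Solve pairwise, accumulating the modulus:
  Start with x ≡ 0 (mod 3).
  Combine with x ≡ 1 (mod 8): since gcd(3, 8) = 1, we get a unique residue mod 24.
    Write x = 0 + 3·t and substitute into x ≡ 1 (mod 8): 3·t ≡ 1 − 0 = 1 (mod 8).
    The inverse of 3 mod 8 is 3 (since 3·3 = 9 = 1·8 + 1), so t ≡ 3·1 = 3 ≡ 3 (mod 8).
    Then x = 0 + 3·3 = 9, valid modulo lcm(3, 8) = 24: x ≡ 9 (mod 24).
  Combine with x ≡ 3 (mod 7): since gcd(24, 7) = 1, we get a unique residue mod 168.
    Write x = 9 + 24·t and substitute into x ≡ 3 (mod 7): 24·t ≡ 3 − 9 = -6 (mod 7).
    Reduce coefficients mod 7: 3·t ≡ 1 (mod 7).
    The inverse of 3 mod 7 is 5 (since 3·5 = 15 = 2·7 + 1), so t ≡ 5·1 = 5 ≡ 5 (mod 7).
    Then x = 9 + 24·5 = 129, valid modulo lcm(24, 7) = 168: x ≡ 129 (mod 168).
Verify: 129 mod 3 = 0 ✓, 129 mod 8 = 1 ✓, 129 mod 7 = 3 ✓.

x ≡ 129 (mod 168).


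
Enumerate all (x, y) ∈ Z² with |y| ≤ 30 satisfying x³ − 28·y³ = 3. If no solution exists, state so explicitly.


The equation is x³ - 28y³ = 3. For fixed y, x³ = 28·y³ + 3, so a solution requires the RHS to be a perfect cube.
Strategy: iterate y from -30 to 30, compute RHS = 28·y³ + 3, and check whether it is a (positive or negative) perfect cube.
Check small values of y:
  y = 0: RHS = 3 is not a perfect cube.
  y = 1: RHS = 31 is not a perfect cube.
  y = -1: RHS = -25 is not a perfect cube.
  y = 2: RHS = 227 is not a perfect cube.
  y = -2: RHS = -221 is not a perfect cube.
  y = 3: RHS = 759 is not a perfect cube.
  y = -3: RHS = -753 is not a perfect cube.
Continuing the search up to |y| = 30 finds no solutions either.
No (x, y) in the scanned range satisfies the equation.

No integer solutions with |y| ≤ 30.


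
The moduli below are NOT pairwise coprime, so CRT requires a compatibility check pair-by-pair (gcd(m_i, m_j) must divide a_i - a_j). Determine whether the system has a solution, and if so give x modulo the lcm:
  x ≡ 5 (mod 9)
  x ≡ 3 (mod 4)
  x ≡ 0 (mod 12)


Moduli 9, 4, 12 are not pairwise coprime, so CRT works modulo lcm(m_i) when all pairwise compatibility conditions hold.
Pairwise compatibility: gcd(m_i, m_j) must divide a_i - a_j for every pair.
Merge one congruence at a time:
  Start: x ≡ 5 (mod 9).
  Combine with x ≡ 3 (mod 4): gcd(9, 4) = 1; 3 - 5 = -2, which IS divisible by 1, so compatible.
    Write x = 5 + 9·t and substitute into x ≡ 3 (mod 4): 9·t ≡ 3 − 5 = -2 (mod 4).
    Reduce coefficients mod 4: 1·t ≡ 2 (mod 4).
    So t ≡ 2 (mod 4).
    Then x = 5 + 9·2 = 23, valid modulo lcm(9, 4) = 36: x ≡ 23 (mod 36).
  Combine with x ≡ 0 (mod 12): gcd(36, 12) = 12, and 0 - 23 = -23 is NOT divisible by 12.
    ⇒ system is inconsistent (no integer solution).

No solution (the system is inconsistent).


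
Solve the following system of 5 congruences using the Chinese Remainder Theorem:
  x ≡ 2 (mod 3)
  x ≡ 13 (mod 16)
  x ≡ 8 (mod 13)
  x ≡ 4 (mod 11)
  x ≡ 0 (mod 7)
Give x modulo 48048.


Product of moduli M = 3 · 16 · 13 · 11 · 7 = 48048.
Merge one congruence at a time:
  Start: x ≡ 2 (mod 3).
  Combine with x ≡ 13 (mod 16); new modulus lcm = 48.
    Write x = 2 + 3·t and substitute into x ≡ 13 (mod 16): 3·t ≡ 13 − 2 = 11 (mod 16).
    The inverse of 3 mod 16 is 11 (since 3·11 = 33 = 2·16 + 1), so t ≡ 11·11 = 121 ≡ 9 (mod 16).
    Then x = 2 + 3·9 = 29, valid modulo lcm(3, 16) = 48: x ≡ 29 (mod 48).
  Combine with x ≡ 8 (mod 13); new modulus lcm = 624.
    Write x = 29 + 48·t and substitute into x ≡ 8 (mod 13): 48·t ≡ 8 − 29 = -21 (mod 13).
    Reduce coefficients mod 13: 9·t ≡ 5 (mod 13).
    The inverse of 9 mod 13 is 3 (since 9·3 = 27 = 2·13 + 1), so t ≡ 3·5 = 15 ≡ 2 (mod 13).
    Then x = 29 + 48·2 = 125, valid modulo lcm(48, 13) = 624: x ≡ 125 (mod 624).
  Combine with x ≡ 4 (mod 11); new modulus lcm = 6864.
    Write x = 125 + 624·t and substitute into x ≡ 4 (mod 11): 624·t ≡ 4 − 125 = -121 (mod 11).
    Reduce coefficients mod 11: 8·t ≡ 0 (mod 11).
    The inverse of 8 mod 11 is 7 (since 8·7 = 56 = 5·11 + 1), so t ≡ 7·0 = 0 ≡ 0 (mod 11).
    Then x = 125 + 624·0 = 125, valid modulo lcm(624, 11) = 6864: x ≡ 125 (mod 6864).
  Combine with x ≡ 0 (mod 7); new modulus lcm = 48048.
    Write x = 125 + 6864·t and substitute into x ≡ 0 (mod 7): 6864·t ≡ 0 − 125 = -125 (mod 7).
    Reduce coefficients mod 7: 4·t ≡ 1 (mod 7).
    The inverse of 4 mod 7 is 2 (since 4·2 = 8 = 1·7 + 1), so t ≡ 2·1 = 2 ≡ 2 (mod 7).
    Then x = 125 + 6864·2 = 13853, valid modulo lcm(6864, 7) = 48048: x ≡ 13853 (mod 48048).
Verify against each original: 13853 mod 3 = 2, 13853 mod 16 = 13, 13853 mod 13 = 8, 13853 mod 11 = 4, 13853 mod 7 = 0.

x ≡ 13853 (mod 48048).


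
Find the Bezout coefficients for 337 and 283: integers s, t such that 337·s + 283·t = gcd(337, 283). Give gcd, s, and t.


Euclidean algorithm on (337, 283) — divide until remainder is 0:
  337 = 1 · 283 + 54
  283 = 5 · 54 + 13
  54 = 4 · 13 + 2
  13 = 6 · 2 + 1
  2 = 2 · 1 + 0
gcd(337, 283) = 1.
Track Bezout coefficients alongside the remainders: start with r₀ = 337 = a·1 + b·0 (s = 1, t = 0) and r₁ = 283 = a·0 + b·1 (s = 0, t = 1); each new remainder r_{k+1} = r_{k-1} − q_k·r_k inherits s_{k+1} = s_{k-1} − q_k·s_k, t_{k+1} = t_{k-1} − q_k·t_k, so r_k = a·s_k + b·t_k at every step:
  q = 1: r = 54, s = 1 − 1·0 = 1, t = 0 − 1·1 = -1  (check: 337·1 + 283·(-1) = 54)
  q = 5: r = 13, s = 0 − 5·1 = -5, t = 1 − 5·(-1) = 6  (check: 337·(-5) + 283·6 = 13)
  q = 4: r = 2, s = 1 − 4·(-5) = 21, t = -1 − 4·6 = -25  (check: 337·21 + 283·(-25) = 2)
  q = 6: r = 1, s = -5 − 6·21 = -131, t = 6 − 6·(-25) = 156  (check: 337·(-131) + 283·156 = 1)
The row with r = 1 (the gcd) gives the Bezout coefficients s = -131, t = 156.
Result: 337 · (-131) + 283 · (156) = 1.

gcd(337, 283) = 1; s = -131, t = 156 (check: 337·(-131) + 283·156 = 1).
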